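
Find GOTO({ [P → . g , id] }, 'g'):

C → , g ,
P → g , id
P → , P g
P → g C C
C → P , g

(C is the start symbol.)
{ [P → g . , id] }

GOTO(I, 'g') = CLOSURE({ [A → αX.β] : [A → α.Xβ] ∈ I, X = 'g' })

Items with dot before 'g', with the dot advanced:
  [P → . g , id] → [P → g . , id]
Closure adds nothing (no advanced item has the dot before a non-terminal).

GOTO = { [P → g . , id] }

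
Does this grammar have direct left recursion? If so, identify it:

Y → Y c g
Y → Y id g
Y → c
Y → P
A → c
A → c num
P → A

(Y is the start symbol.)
Yes, Y is left-recursive

Direct left recursion occurs when N → N α for some non-terminal N (the right-hand side begins with the left-hand side itself).

Y → Y c g: LEFT RECURSIVE (starts with Y)
Y → Y id g: LEFT RECURSIVE (starts with Y)
Y → c: starts with c
Y → P: starts with P
A → c: starts with c
A → c num: starts with c
P → A: starts with A

The grammar has direct left recursion on: Y.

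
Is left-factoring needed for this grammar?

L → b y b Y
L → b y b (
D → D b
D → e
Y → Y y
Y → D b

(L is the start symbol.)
Left-factoring is needed when two productions for the same non-terminal
share a common prefix on the right-hand side.

Productions for L:
  L → b y b Y
  L → b y b (
Productions for D:
  D → D b
  D → e
Productions for Y:
  Y → Y y
  Y → D b

Found common prefix 'b y b' in productions for L

Answer: Yes, L has productions with common prefix 'b y b'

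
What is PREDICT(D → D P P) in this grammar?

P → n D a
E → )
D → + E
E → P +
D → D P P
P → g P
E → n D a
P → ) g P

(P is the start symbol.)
PREDICT(D → D P P) = (FIRST(RHS) \ {ε}) ∪ (FOLLOW(D) if ε ∈ FIRST(RHS), i.e. RHS ⇒* ε)
FIRST(D) = { '+' }
FIRST(D P P) = { '+' }
ε ∉ FIRST(D P P), so FOLLOW(D) is not added.
PREDICT(D → D P P) = { '+' }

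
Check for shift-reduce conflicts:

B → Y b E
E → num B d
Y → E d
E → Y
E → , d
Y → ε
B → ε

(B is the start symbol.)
Yes — I0: [B → .] vs [E → . , d]; I4: [E → Y .] vs [B → Y . b E]; I5: [B → .] vs [E → . , d]; I8: [Y → .] vs [E → . , d]; I9: [B → Y b E .] vs [Y → E . d]

Augment with B' → B and build the canonical LR(0) collection (I0 = CLOSURE({[B' → . B]}), then GOTO on every symbol after a dot until no new states appear). It has 13 states:
  I0: { [B → . Y b E], [B → .], [B' → . B], [E → . , d], [E → . Y], [E → . num B d], [Y → . E d], [Y → .] }  — shift, 2 reduces
  I1: { [E → , . d] }  — shift
  I2: { [B' → B .] }  — accept
  I3: { [Y → E . d] }  — shift
  I4: { [B → Y . b E], [E → Y .] }  — shift, reduce
  I5: { [B → . Y b E], [B → .], [E → . , d], [E → . Y], [E → . num B d], [E → num . B d], [Y → . E d], [Y → .] }  — shift, 2 reduces
  I6: { [E → num B . d] }  — shift
  I7: { [E → num B d .] }  — reduce
  I8: { [B → Y b . E], [E → . , d], [E → . Y], [E → . num B d], [Y → . E d], [Y → .] }  — shift, reduce
  I9: { [B → Y b E .], [Y → E . d] }  — shift, reduce
  I10: { [E → Y .] }  — reduce
  I11: { [Y → E d .] }  — reduce
  I12: { [E → , d .] }  — reduce

I0 contains reduce items [B → .], [Y → .] and shift items [E → . , d], [E → . num B d] — shift-reduce conflict.
I4 contains reduce item [E → Y .] and shift item [B → Y . b E] — shift-reduce conflict.
I5 contains reduce items [B → .], [Y → .] and shift items [E → . , d], [E → . num B d] — shift-reduce conflict.
I8 contains reduce item [Y → .] and shift items [E → . , d], [E → . num B d] — shift-reduce conflict.
I9 contains reduce item [B → Y b E .] and shift item [Y → E . d] — shift-reduce conflict.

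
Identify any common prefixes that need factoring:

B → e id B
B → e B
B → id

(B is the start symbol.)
Yes, B has productions with common prefix 'e'

Left-factoring is needed when two productions for the same non-terminal
share a common prefix on the right-hand side.

Productions for B:
  B → e id B
  B → e B
  B → id

Found common prefix 'e' in productions for B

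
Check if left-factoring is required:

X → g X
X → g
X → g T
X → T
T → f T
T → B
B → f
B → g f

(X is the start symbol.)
Left-factoring is needed when two productions for the same non-terminal
share a common prefix on the right-hand side.

Productions for X:
  X → g X
  X → g
  X → g T
  X → T
Productions for T:
  T → f T
  T → B
Productions for B:
  B → f
  B → g f

Found common prefix 'g' in productions for X

Answer: Yes, X has productions with common prefix 'g'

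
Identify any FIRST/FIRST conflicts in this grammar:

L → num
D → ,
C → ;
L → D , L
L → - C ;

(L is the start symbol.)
A FIRST/FIRST conflict occurs when two productions N → α and N → β for the same non-terminal have FIRST(α) ∩ FIRST(β) ≠ ∅ (with ε ∈ FIRST of a nullable right-hand side, so two nullable alternatives also conflict).

FIRST sets of the non-terminals at (or reachable through a nullable prefix from) the front of some alternative:
  FIRST(D) = { ',' }

Productions for L:
  L → num: FIRST = { 'num' }
  L → D , L: FIRST = { ',' }
  L → - C ;: FIRST = { '-' }
D, C have only one production, so no FIRST/FIRST conflict is possible there.

All alternatives of each non-terminal have pairwise disjoint FIRST sets.

Answer: No FIRST/FIRST conflicts.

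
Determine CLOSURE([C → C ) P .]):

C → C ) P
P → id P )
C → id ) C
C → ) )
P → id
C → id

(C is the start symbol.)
To compute CLOSURE, for each item [A → α.Bβ] where B is a non-terminal, add [B → .γ] for all productions B → γ; repeat for the newly added items until nothing changes.

Start with: [C → C ) P .]
The dot is at the end, so nothing is added.

CLOSURE = { [C → C ) P .] }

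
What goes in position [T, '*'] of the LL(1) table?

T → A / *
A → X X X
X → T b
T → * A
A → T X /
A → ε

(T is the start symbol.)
T → A / *, T → * A

To find M[T, '*'], we find productions for T where '*' is in the predict set (PREDICT(N → α) = (FIRST(α) \ {ε}) ∪ (FOLLOW(N) if α ⇒* ε)).

Relevant sets:
  FIRST(A) = { '*', '/', ε }

T → A / *: PREDICT = { '*', '/' }
  '*' is in predict set, so this production goes in M[T, '*']
T → * A: PREDICT = { '*' }
  '*' is in predict set, so this production goes in M[T, '*']

M[T, '*'] = T → A / *, T → * A  (a multiply-defined cell — the grammar is not LL(1))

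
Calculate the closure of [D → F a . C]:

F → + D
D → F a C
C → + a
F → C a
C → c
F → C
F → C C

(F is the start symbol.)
{ [C → . + a], [C → . c], [D → F a . C] }

Start with: [D → F a . C]
  [D → F a . C] has the dot before C: add [C → . + a], [C → . c]
No further items can be added.

CLOSURE = { [C → . + a], [C → . c], [D → F a . C] }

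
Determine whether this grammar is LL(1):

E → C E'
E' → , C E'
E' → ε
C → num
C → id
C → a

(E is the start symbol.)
Yes, the grammar is LL(1).

Relevant sets:
  FOLLOW(E') = { $ }

For E':
  PREDICT(E' → ',' C E') = { ',' }
  PREDICT(E' → ε) = { $ }
For C:
  PREDICT(C → num) = { 'num' }
  PREDICT(C → id) = { 'id' }
  PREDICT(C → a) = { 'a' }
E has a single production, so nothing to check there.

All predict sets are disjoint. The grammar IS LL(1).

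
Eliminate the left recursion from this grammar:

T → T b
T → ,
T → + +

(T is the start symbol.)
T → , T'
T → + + T'
T' → b T'
T' → ε

T is directly left-recursive. The standard transformation for
  A → A α₁ | ... | A α_m | β₁ | ... | β_n
is
  A  → β₁ A' | ... | β_n A'
  A' → α₁ A' | ... | α_m A' | ε

T → , becomes T → , T'
T → + + becomes T → + + T'
T → T b becomes T' → b T'
Add T' → ε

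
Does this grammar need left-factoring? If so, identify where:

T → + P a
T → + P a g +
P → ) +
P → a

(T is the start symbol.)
Left-factoring is needed when two productions for the same non-terminal
share a common prefix on the right-hand side.

Productions for T:
  T → + P a
  T → + P a g +
Productions for P:
  P → ) +
  P → a

Found common prefix '+ P a' in productions for T

Answer: Yes, T has productions with common prefix '+ P a'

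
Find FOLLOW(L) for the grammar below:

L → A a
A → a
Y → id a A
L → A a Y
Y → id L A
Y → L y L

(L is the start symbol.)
To compute FOLLOW(L), find every occurrence of L on a right-hand side N → α L β: add FIRST(β) \ {ε}, and if β is empty or nullable also add FOLLOW(N). Iterate to a fixed point.

L is the start symbol, so $ ∈ FOLLOW(L).
In Y → id L A: L is followed by A, add FIRST(A) \ {ε} = { 'a' }
In Y → L y L: L is followed by y L, add FIRST(y L) \ {ε} = { 'y' }
In Y → L y L: L is at the end, add FOLLOW(Y)

The FOLLOW sets referred to above (computed the same way, to a fixed point):
  FOLLOW(Y) = { $, 'a', 'y' }

Taking the union: FOLLOW(L) = { $, 'a', 'y' }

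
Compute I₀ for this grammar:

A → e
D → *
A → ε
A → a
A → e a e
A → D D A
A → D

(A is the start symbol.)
{ [A → . D D A], [A → . D], [A → . a], [A → . e a e], [A → . e], [A → .], [A' → . A], [D → . *] }

First, augment the grammar with A' → A
I₀ = CLOSURE({ [A' → . A] }):
  [A' → . A] has the dot before A: add [A → . e], [A → .], [A → . a], [A → . e a e], [A → . D D A], [A → . D]
  [A → . D D A] has the dot before D: add [D → . *]
No further items can be added.

I₀ = { [A → . D D A], [A → . D], [A → . a], [A → . e a e], [A → . e], [A → .], [A' → . A], [D → . *] }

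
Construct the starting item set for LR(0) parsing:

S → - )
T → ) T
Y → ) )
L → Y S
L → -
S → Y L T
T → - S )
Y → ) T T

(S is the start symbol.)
First, augment the grammar with S' → S
I₀ = CLOSURE({ [S' → . S] }):
  [S' → . S] has the dot before S: add [S → . - )], [S → . Y L T]
  [S → . Y L T] has the dot before Y: add [Y → . ) )], [Y → . ) T T]
No further items can be added.

I₀ = { [S → . - )], [S → . Y L T], [S' → . S], [Y → . ) )], [Y → . ) T T] }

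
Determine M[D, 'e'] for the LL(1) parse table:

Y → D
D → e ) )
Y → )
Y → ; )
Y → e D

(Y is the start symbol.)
D → e ) )

To find M[D, 'e'], we find productions for D where 'e' is in the predict set (PREDICT(N → α) = (FIRST(α) \ {ε}) ∪ (FOLLOW(N) if α ⇒* ε)).

D → e ) ): PREDICT = { 'e' }
  'e' is in predict set, so this production goes in M[D, 'e']

M[D, 'e'] = D → e ) )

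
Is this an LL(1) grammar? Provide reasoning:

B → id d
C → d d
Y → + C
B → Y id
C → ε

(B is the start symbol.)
A grammar is LL(1) if for each non-terminal N with multiple productions, the predict sets of those productions are pairwise disjoint, where PREDICT(N → α) = (FIRST(α) \ {ε}) ∪ (FOLLOW(N) if α ⇒* ε).

Relevant sets:
  FIRST(Y) = { '+' }
  FOLLOW(C) = { 'id' }

For B:
  PREDICT(B → id d) = { 'id' }
  PREDICT(B → Y id) = { '+' }
For C:
  PREDICT(C → d d) = { 'd' }
  PREDICT(C → ε) = { 'id' }
Y has a single production, so nothing to check there.

All predict sets are disjoint. The grammar IS LL(1).

Answer: Yes, the grammar is LL(1).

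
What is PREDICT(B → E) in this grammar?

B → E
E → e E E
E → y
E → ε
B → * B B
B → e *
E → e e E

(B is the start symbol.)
{ $, '*', 'e', 'y' }

PREDICT(B → E) = (FIRST(RHS) \ {ε}) ∪ (FOLLOW(B) if ε ∈ FIRST(RHS), i.e. RHS ⇒* ε)
FIRST(E) = { 'e', 'y', ε }
FIRST(E) = { 'e', 'y', ε }
ε ∈ FIRST(E) (the right-hand side is nullable), so add FOLLOW(B) = { $, '*', 'e', 'y' }
PREDICT(B → E) = { $, '*', 'e', 'y' }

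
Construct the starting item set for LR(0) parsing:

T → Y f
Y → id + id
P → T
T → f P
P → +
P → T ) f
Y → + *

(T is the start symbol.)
{ [T → . Y f], [T → . f P], [T' → . T], [Y → . + *], [Y → . id + id] }

First, augment the grammar with T' → T
I₀ = CLOSURE({ [T' → . T] }):
  [T' → . T] has the dot before T: add [T → . Y f], [T → . f P]
  [T → . Y f] has the dot before Y: add [Y → . id + id], [Y → . + *]
No further items can be added.

I₀ = { [T → . Y f], [T → . f P], [T' → . T], [Y → . + *], [Y → . id + id] }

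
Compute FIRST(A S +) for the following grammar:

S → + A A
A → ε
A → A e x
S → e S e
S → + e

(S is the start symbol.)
FIRST sets of the non-terminals involved (from the grammar, by fixed-point iteration):
  FIRST(A) = { 'e', ε }
  FIRST(S) = { '+', 'e' }

To compute FIRST(A S +), process the symbols left to right:
Symbol A is a non-terminal. Add FIRST(A) \ {ε} = { 'e' }
A is nullable (ε ∈ FIRST(A)), continue to the next symbol.
Symbol S is a non-terminal. Add FIRST(S) \ {ε} = { '+', 'e' }
S is not nullable (ε ∉ FIRST(S)), so stop here.
FIRST(A S +) = { '+', 'e' }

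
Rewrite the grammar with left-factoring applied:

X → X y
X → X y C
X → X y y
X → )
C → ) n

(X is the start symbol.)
Left-factoring transforms A → αβ₁ | αβ₂ into A → αA' and A' → β₁ | β₂
(α is the longest common prefix among the alternatives). Repeat until
no nonterminal has two alternatives with a common prefix.

Round 1: X has alternatives sharing prefix 'X y'. Introduce X': X → X y X'
  Add: X' → ε
  Add: X' → C
  Add: X' → y

No remaining common prefixes — done.

Resulting grammar:
X → X y X'
X' → ε
X' → C
X' → y
X → )
C → ) n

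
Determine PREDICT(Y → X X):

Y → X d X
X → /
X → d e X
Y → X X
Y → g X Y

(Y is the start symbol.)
PREDICT(Y → X X) = (FIRST(RHS) \ {ε}) ∪ (FOLLOW(Y) if ε ∈ FIRST(RHS), i.e. RHS ⇒* ε)
FIRST(X) = { '/', 'd' }
FIRST(X X) = { '/', 'd' }
ε ∉ FIRST(X X), so FOLLOW(Y) is not added.
PREDICT(Y → X X) = { '/', 'd' }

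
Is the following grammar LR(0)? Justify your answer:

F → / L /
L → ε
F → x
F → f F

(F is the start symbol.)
A grammar is LR(0) if no state in the canonical LR(0) collection has:
  - both a shift item (dot before a terminal) and a complete item (shift-reduce conflict), or
  - two or more complete items (reduce-reduce conflict; the accept item [F' → F .] counts as a complete item here).

Augment with F' → F and build the canonical LR(0) collection (I0 = CLOSURE({[F' → . F]}), then GOTO on every symbol after a dot until no new states appear). It has 8 states:
  I0: { [F → . / L /], [F → . f F], [F → . x], [F' → . F] }  — shift
  I1: { [F → / . L /], [L → .] }  — reduce
  I2: { [F' → F .] }  — accept
  I3: { [F → . / L /], [F → . f F], [F → . x], [F → f . F] }  — shift
  I4: { [F → x .] }  — reduce
  I5: { [F → f F .] }  — reduce
  I6: { [F → / L . /] }  — shift
  I7: { [F → / L / .] }  — reduce

Every state is either a pure shift/goto state or contains exactly one complete item and nothing to shift — no conflicts. The grammar is LR(0).

Answer: Yes, the grammar is LR(0)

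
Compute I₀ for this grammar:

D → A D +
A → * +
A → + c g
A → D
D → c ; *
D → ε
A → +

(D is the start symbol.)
First, augment the grammar with D' → D
I₀ = CLOSURE({ [D' → . D] }):
  [D' → . D] has the dot before D: add [D → . A D +], [D → . c ; *], [D → .]
  [D → . A D +] has the dot before A: add [A → . * +], [A → . + c g], [A → . D], [A → . +]
No further items can be added.

I₀ = { [A → . * +], [A → . + c g], [A → . +], [A → . D], [D → . A D +], [D → . c ; *], [D → .], [D' → . D] }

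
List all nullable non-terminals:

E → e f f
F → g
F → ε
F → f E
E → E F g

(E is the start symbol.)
A non-terminal is nullable if it can derive ε (the empty string): either it has an ε-production, or it has a production whose right-hand side consists entirely of nullable non-terminals.

ε-productions: F → ε
So F is immediately nullable.
No further non-terminal can be added: every production for the remaining non-terminals contains a terminal or a non-nullable non-terminal.
Nullable = { 'F' }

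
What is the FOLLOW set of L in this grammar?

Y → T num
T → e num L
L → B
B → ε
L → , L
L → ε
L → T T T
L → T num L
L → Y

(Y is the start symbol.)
{ 'e', 'num' }

In T → e num L: L is at the end, add FOLLOW(T)
In L → , L: L is at the end; this adds FOLLOW(L) to itself — nothing new
In L → T num L: L is at the end; this adds FOLLOW(L) to itself — nothing new

The FOLLOW sets referred to above (computed the same way, to a fixed point):
  FOLLOW(T) = { 'e', 'num' }

Taking the union: FOLLOW(L) = { 'e', 'num' }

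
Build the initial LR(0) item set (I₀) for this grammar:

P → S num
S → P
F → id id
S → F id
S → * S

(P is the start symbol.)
{ [F → . id id], [P → . S num], [P' → . P], [S → . * S], [S → . F id], [S → . P] }

First, augment the grammar with P' → P
I₀ = CLOSURE({ [P' → . P] }):
  [P' → . P] has the dot before P: add [P → . S num]
  [P → . S num] has the dot before S: add [S → . P], [S → . F id], [S → . * S]
  [S → . F id] has the dot before F: add [F → . id id]
No further items can be added.

I₀ = { [F → . id id], [P → . S num], [P' → . P], [S → . * S], [S → . F id], [S → . P] }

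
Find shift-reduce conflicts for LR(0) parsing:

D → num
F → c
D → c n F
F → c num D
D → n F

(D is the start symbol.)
Yes — I6: [F → c .] vs [F → c . num D]

A shift-reduce conflict occurs when an LR(0) state has both:
  - a complete (reduce) item [A → α .] (dot at the end), and
  - a shift item [B → β . c γ] (dot before a terminal).

Augment with D' → D and build the canonical LR(0) collection (I0 = CLOSURE({[D' → . D]}), then GOTO on every symbol after a dot until no new states appear). It has 11 states:
  I0: { [D → . c n F], [D → . n F], [D → . num], [D' → . D] }  — shift
  I1: { [D' → D .] }  — accept
  I2: { [D → c . n F] }  — shift
  I3: { [D → n . F], [F → . c num D], [F → . c] }  — shift
  I4: { [D → num .] }  — reduce
  I5: { [D → n F .] }  — reduce
  I6: { [F → c . num D], [F → c .] }  — shift, reduce
  I7: { [D → . c n F], [D → . n F], [D → . num], [F → c num . D] }  — shift
  I8: { [F → c num D .] }  — reduce
  I9: { [D → c n . F], [F → . c num D], [F → . c] }  — shift
  I10: { [D → c n F .] }  — reduce

I6 contains reduce item [F → c .] and shift item [F → c . num D] — shift-reduce conflict.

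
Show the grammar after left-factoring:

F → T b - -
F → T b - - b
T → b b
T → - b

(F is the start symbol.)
F → T b - - F'
F' → ε
F' → b
T → b b
T → - b

Left-factoring transforms A → αβ₁ | αβ₂ into A → αA' and A' → β₁ | β₂
(α is the longest common prefix among the alternatives). Repeat until
no nonterminal has two alternatives with a common prefix.

Round 1: F has alternatives sharing prefix 'T b - -'. Introduce F': F → T b - - F'
  Add: F' → ε
  Add: F' → b

No remaining common prefixes — done.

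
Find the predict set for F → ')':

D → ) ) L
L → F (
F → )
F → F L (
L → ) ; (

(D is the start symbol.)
PREDICT(F → ')') = (FIRST(RHS) \ {ε}) ∪ (FOLLOW(F) if ε ∈ FIRST(RHS), i.e. RHS ⇒* ε)
FIRST(')') = { ')' }
ε ∉ FIRST(')'), so FOLLOW(F) is not added.
PREDICT(F → ')') = { ')' }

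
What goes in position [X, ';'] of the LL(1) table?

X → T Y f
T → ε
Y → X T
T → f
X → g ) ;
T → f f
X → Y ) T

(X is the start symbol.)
To find M[X, ';'], we find productions for X where ';' is in the predict set (PREDICT(N → α) = (FIRST(α) \ {ε}) ∪ (FOLLOW(N) if α ⇒* ε)).

Relevant sets:
  FIRST(T) = { 'f', ε }
  FIRST(Y) = { 'f', 'g' }

X → T Y f: PREDICT = { 'f', 'g' }
X → g ) ;: PREDICT = { 'g' }
X → Y ) T: PREDICT = { 'f', 'g' }

M[X, ';'] is empty (no production applies)

Answer: Empty (error entry)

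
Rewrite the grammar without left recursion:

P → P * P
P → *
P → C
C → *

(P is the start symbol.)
P → * P'
P → C P'
P' → * P P'
P' → ε
C → *

P is directly left-recursive. The standard transformation for
  A → A α₁ | ... | A α_m | β₁ | ... | β_n
is
  A  → β₁ A' | ... | β_n A'
  A' → α₁ A' | ... | α_m A' | ε

P → * becomes P → * P'
P → C becomes P → C P'
P → P * P becomes P' → * P P'
Add P' → ε

Productions for other non-terminals are unchanged:
  C → *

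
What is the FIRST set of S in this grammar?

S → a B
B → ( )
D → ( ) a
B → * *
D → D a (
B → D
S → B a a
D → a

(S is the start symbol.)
{ '(', '*', 'a' }

To compute FIRST(S), examine every production with S on the left-hand side, reading each right-hand side left to right until a non-nullable symbol is reached.

FIRST sets of the other non-terminals involved (by the same procedure, iterated to a fixed point):
  FIRST(B) = { '(', '*', 'a' }

From S → a B:
  - a is a terminal: add 'a' and stop
From S → B a a:
  - B is a non-terminal: add FIRST(B) \ {ε} = { '(', '*', 'a' }
    B is not nullable, so stop

Collecting: FIRST(S) = { '(', '*', 'a' }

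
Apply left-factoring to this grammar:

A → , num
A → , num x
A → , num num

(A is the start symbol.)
A → , num A'
A' → ε
A' → x
A' → num

Left-factoring transforms A → αβ₁ | αβ₂ into A → αA' and A' → β₁ | β₂
(α is the longest common prefix among the alternatives). Repeat until
no nonterminal has two alternatives with a common prefix.

Round 1: A has alternatives sharing prefix ', num'. Introduce A': A → , num A'
  Add: A' → ε
  Add: A' → x
  Add: A' → num

No remaining common prefixes — done.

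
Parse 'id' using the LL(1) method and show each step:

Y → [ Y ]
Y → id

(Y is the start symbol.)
LL(1) parsing maintains a stack (initially the start symbol over $) and the input. At each step: if the stack top is a terminal, match it against the current input token; if it is a non-terminal N, replace it with the RHS of M[N, lookahead] (the unique production whose predict set contains the lookahead).

Stack is shown with the top on the left.

Stack  Input  Action
--------------------
Y $    id $   output Y → id
id $   id $   match 'id'
$      $      accept

The string is accepted.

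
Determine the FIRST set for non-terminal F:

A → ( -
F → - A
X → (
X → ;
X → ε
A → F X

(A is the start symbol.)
From F → - A:
  - '-' is a terminal: add '-' and stop

Collecting: FIRST(F) = { '-' }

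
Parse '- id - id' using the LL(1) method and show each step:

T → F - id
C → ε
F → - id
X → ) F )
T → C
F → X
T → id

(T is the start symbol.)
LL(1) parsing maintains a stack (initially the start symbol over $) and the input. At each step: if the stack top is a terminal, match it against the current input token; if it is a non-terminal N, replace it with the RHS of M[N, lookahead] (the unique production whose predict set contains the lookahead).

Stack is shown with the top on the left.

Stack        Input        Action
--------------------------------
T $          - id - id $  output T → F - id
F - id $     - id - id $  output F → - id
- id - id $  - id - id $  match '-'
id - id $    id - id $    match 'id'
- id $       - id $       match '-'
id $         id $         match 'id'
$            $            accept

The string is accepted.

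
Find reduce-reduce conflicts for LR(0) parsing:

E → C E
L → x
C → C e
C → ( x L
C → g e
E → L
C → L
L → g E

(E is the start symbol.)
Yes — I4: [C → L .] vs [E → L .]

Augment with E' → E and build the canonical LR(0) collection (I0 = CLOSURE({[E' → . E]}), then GOTO on every symbol after a dot until no new states appear). It has 14 states:
  I0: { [C → . ( x L], [C → . C e], [C → . L], [C → . g e], [E → . C E], [E → . L], [E' → . E], [L → . g E], [L → . x] }  — shift
  I1: { [C → ( . x L] }  — shift
  I2: { [C → . ( x L], [C → . C e], [C → . L], [C → . g e], [C → C . e], [E → . C E], [E → . L], [E → C . E], [L → . g E], [L → . x] }  — shift
  I3: { [E' → E .] }  — accept
  I4: { [C → L .], [E → L .] }  — 2 reduces
  I5: { [C → . ( x L], [C → . C e], [C → . L], [C → . g e], [C → g . e], [E → . C E], [E → . L], [L → . g E], [L → . x], [L → g . E] }  — shift
  I6: { [L → x .] }  — reduce
  I7: { [L → g E .] }  — reduce
  I8: { [C → g e .] }  — reduce
  I9: { [E → C E .] }  — reduce
  I10: { [C → C e .] }  — reduce
  I11: { [C → ( x . L], [L → . g E], [L → . x] }  — shift
  I12: { [C → ( x L .] }  — reduce
  I13: { [C → . ( x L], [C → . C e], [C → . L], [C → . g e], [E → . C E], [E → . L], [L → . g E], [L → . x], [L → g . E] }  — shift

I4 contains complete items [C → L .], [E → L .] — reduce-reduce conflict.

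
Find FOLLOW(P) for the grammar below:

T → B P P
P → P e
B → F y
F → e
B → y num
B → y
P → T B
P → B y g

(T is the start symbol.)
{ $, 'e', 'y' }

To compute FOLLOW(P), find every occurrence of P on a right-hand side N → α P β: add FIRST(β) \ {ε}, and if β is empty or nullable also add FOLLOW(N). Iterate to a fixed point.

In T → B P P: P is followed by P, add FIRST(P) \ {ε} = { 'e', 'y' }
In T → B P P: P is at the end, add FOLLOW(T)
In P → P e: P is followed by e, add FIRST(e) \ {ε} = { 'e' }

The FOLLOW sets referred to above (computed the same way, to a fixed point):
  FOLLOW(T) = { $, 'e', 'y' }

Taking the union: FOLLOW(P) = { $, 'e', 'y' }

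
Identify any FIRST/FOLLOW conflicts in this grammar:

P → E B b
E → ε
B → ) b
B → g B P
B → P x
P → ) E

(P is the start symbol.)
A FIRST/FOLLOW conflict occurs when a non-terminal N has a nullable alternative N → β (β ⇒* ε) and another alternative N → α with FIRST(α) ∩ FOLLOW(N) ≠ ∅: on such a lookahead the parser cannot decide between expanding α and letting N vanish via β.

Nullable non-terminals: E.
E has a nullable alternative but only one production, so nothing to check.

B, P have no nullable alternative, so no FIRST/FOLLOW check is needed there.

No FIRST/FOLLOW conflicts found.

Answer: No FIRST/FOLLOW conflicts.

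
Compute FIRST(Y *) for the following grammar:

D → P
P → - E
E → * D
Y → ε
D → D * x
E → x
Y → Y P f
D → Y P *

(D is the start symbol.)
FIRST sets of the non-terminals involved (from the grammar, by fixed-point iteration):
  FIRST(Y) = { '-', ε }

To compute FIRST(Y *), process the symbols left to right:
Symbol Y is a non-terminal. Add FIRST(Y) \ {ε} = { '-' }
Y is nullable (ε ∈ FIRST(Y)), continue to the next symbol.
Symbol * is a terminal. Add '*' and stop.
FIRST(Y *) = { '*', '-' }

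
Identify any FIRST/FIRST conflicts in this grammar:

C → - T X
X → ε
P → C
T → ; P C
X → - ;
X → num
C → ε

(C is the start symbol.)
A FIRST/FIRST conflict occurs when two productions N → α and N → β for the same non-terminal have FIRST(α) ∩ FIRST(β) ≠ ∅ (with ε ∈ FIRST of a nullable right-hand side, so two nullable alternatives also conflict).

Productions for C:
  C → - T X: FIRST = { '-' }
  C → ε: FIRST = { ε }
Productions for X:
  X → ε: FIRST = { ε }
  X → - ;: FIRST = { '-' }
  X → num: FIRST = { 'num' }
P, T have only one production, so no FIRST/FIRST conflict is possible there.

All alternatives of each non-terminal have pairwise disjoint FIRST sets.

Answer: No FIRST/FIRST conflicts.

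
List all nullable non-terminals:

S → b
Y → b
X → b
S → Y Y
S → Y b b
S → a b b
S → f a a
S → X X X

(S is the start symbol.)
A non-terminal is nullable if it can derive ε (the empty string): either it has an ε-production, or it has a production whose right-hand side consists entirely of nullable non-terminals.

There are no ε-productions, so no non-terminal can derive ε.
No non-terminals are nullable.

Answer: None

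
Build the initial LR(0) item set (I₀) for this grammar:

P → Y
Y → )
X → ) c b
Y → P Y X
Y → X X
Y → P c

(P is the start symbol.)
First, augment the grammar with P' → P
I₀ = CLOSURE({ [P' → . P] }):
  [P' → . P] has the dot before P: add [P → . Y]
  [P → . Y] has the dot before Y: add [Y → . )], [Y → . P Y X], [Y → . X X], [Y → . P c]
  [Y → . X X] has the dot before X: add [X → . ) c b]
No further items can be added.

I₀ = { [P → . Y], [P' → . P], [X → . ) c b], [Y → . )], [Y → . P Y X], [Y → . P c], [Y → . X X] }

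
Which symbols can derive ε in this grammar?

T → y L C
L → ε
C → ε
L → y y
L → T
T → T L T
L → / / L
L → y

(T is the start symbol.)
A non-terminal is nullable if it can derive ε (the empty string): either it has an ε-production, or it has a production whose right-hand side consists entirely of nullable non-terminals.

ε-productions: L → ε, C → ε
So L, C are immediately nullable.
No further non-terminal can be added: every production for the remaining non-terminals contains a terminal or a non-nullable non-terminal.
Nullable = { 'C', 'L' }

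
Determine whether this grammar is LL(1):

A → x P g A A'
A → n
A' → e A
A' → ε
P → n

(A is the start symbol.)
A grammar is LL(1) if for each non-terminal N with multiple productions, the predict sets of those productions are pairwise disjoint, where PREDICT(N → α) = (FIRST(α) \ {ε}) ∪ (FOLLOW(N) if α ⇒* ε).

Relevant sets:
  FOLLOW(A') = { $, 'e' }

For A:
  PREDICT(A → x P g A A') = { 'x' }
  PREDICT(A → n) = { 'n' }
For A':
  PREDICT(A' → e A) = { 'e' }
  PREDICT(A' → ε) = { $, 'e' }
P has a single production, so nothing to check there.

Conflict found: Predict set conflict for A': { 'e' }
The grammar is NOT LL(1).

Answer: No. Predict set conflict for A': { 'e' }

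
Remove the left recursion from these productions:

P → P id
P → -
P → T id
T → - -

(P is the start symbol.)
P → - P'
P → T id P'
P' → id P'
P' → ε
T → - -

P is directly left-recursive. The standard transformation for
  A → A α₁ | ... | A α_m | β₁ | ... | β_n
is
  A  → β₁ A' | ... | β_n A'
  A' → α₁ A' | ... | α_m A' | ε

P → - becomes P → - P'
P → T id becomes P → T id P'
P → P id becomes P' → id P'
Add P' → ε

Productions for other non-terminals are unchanged:
  T → - -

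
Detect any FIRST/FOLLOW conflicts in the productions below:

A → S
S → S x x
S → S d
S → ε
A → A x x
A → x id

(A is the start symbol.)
A FIRST/FOLLOW conflict occurs when a non-terminal N has a nullable alternative N → β (β ⇒* ε) and another alternative N → α with FIRST(α) ∩ FOLLOW(N) ≠ ∅: on such a lookahead the parser cannot decide between expanding α and letting N vanish via β.

Nullable non-terminals: A, S.
FIRST sets used below: FIRST(S) = { 'd', 'x', ε }, FIRST(A) = { 'd', 'x', ε }

A: nullable alternative(s) A → S; FOLLOW(A) = { $, 'x' }
  A → S: FIRST \ {ε} = { 'd', 'x' } — this is the only nullable alternative, skip
  A → A x x: FIRST \ {ε} = { 'd', 'x' } — overlaps FOLLOW(A) on { 'x' }: CONFLICT
  A → x id: FIRST \ {ε} = { 'x' } — overlaps FOLLOW(A) on { 'x' }: CONFLICT

S: nullable alternative(s) S → ε; FOLLOW(S) = { $, 'd', 'x' }
  S → S x x: FIRST \ {ε} = { 'd', 'x' } — overlaps FOLLOW(S) on { 'd', 'x' }: CONFLICT
  S → S d: FIRST \ {ε} = { 'd', 'x' } — overlaps FOLLOW(S) on { 'd', 'x' }: CONFLICT
  S → ε: FIRST \ {ε} = { } — this is the only nullable alternative, skip

So the grammar has 4 FIRST/FOLLOW conflicts (marked CONFLICT above).

Answer: Yes. A → A x x with FOLLOW(A) on { 'x' }; A → x id with FOLLOW(A) on { 'x' }; S → S x x with FOLLOW(S) on { 'd', 'x' }; S → S d with FOLLOW(S) on { 'd', 'x' }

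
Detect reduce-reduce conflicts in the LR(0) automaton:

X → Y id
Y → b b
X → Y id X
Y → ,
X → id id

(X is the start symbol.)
No reduce-reduce conflicts

Augment with X' → X and build the canonical LR(0) collection (I0 = CLOSURE({[X' → . X]}), then GOTO on every symbol after a dot until no new states appear). It has 10 states:
  I0: { [X → . Y id X], [X → . Y id], [X → . id id], [X' → . X], [Y → . ,], [Y → . b b] }  — shift
  I1: { [Y → , .] }  — reduce
  I2: { [X' → X .] }  — accept
  I3: { [X → Y . id X], [X → Y . id] }  — shift
  I4: { [Y → b . b] }  — shift
  I5: { [X → id . id] }  — shift
  I6: { [X → id id .] }  — reduce
  I7: { [Y → b b .] }  — reduce
  I8: { [X → . Y id X], [X → . Y id], [X → . id id], [X → Y id . X], [X → Y id .], [Y → . ,], [Y → . b b] }  — shift, reduce
  I9: { [X → Y id X .] }  — reduce

No state contains more than one complete item.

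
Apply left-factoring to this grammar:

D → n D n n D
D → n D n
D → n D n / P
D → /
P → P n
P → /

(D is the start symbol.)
Left-factoring transforms A → αβ₁ | αβ₂ into A → αA' and A' → β₁ | β₂
(α is the longest common prefix among the alternatives). Repeat until
no nonterminal has two alternatives with a common prefix.

Round 1: D has alternatives sharing prefix 'n D n'. Introduce D': D → n D n D'
  Add: D' → n D
  Add: D' → ε
  Add: D' → / P

No remaining common prefixes — done.

Resulting grammar:
D → n D n D'
D' → n D
D' → ε
D' → / P
D → /
P → P n
P → /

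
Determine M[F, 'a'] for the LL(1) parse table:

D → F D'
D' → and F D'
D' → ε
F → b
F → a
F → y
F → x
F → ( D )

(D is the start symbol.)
F → a

To find M[F, 'a'], we find productions for F where 'a' is in the predict set (PREDICT(N → α) = (FIRST(α) \ {ε}) ∪ (FOLLOW(N) if α ⇒* ε)).

F → b: PREDICT = { 'b' }
F → a: PREDICT = { 'a' }
  'a' is in predict set, so this production goes in M[F, 'a']
F → y: PREDICT = { 'y' }
F → x: PREDICT = { 'x' }
F → ( D ): PREDICT = { '(' }

M[F, 'a'] = F → a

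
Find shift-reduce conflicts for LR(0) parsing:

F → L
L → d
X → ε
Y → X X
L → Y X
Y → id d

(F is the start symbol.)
Augment with F' → F and build the canonical LR(0) collection (I0 = CLOSURE({[F' → . F]}), then GOTO on every symbol after a dot until no new states appear). It has 10 states:
  I0: { [F → . L], [F' → . F], [L → . Y X], [L → . d], [X → .], [Y → . X X], [Y → . id d] }  — shift, reduce
  I1: { [F' → F .] }  — accept
  I2: { [F → L .] }  — reduce
  I3: { [X → .], [Y → X . X] }  — reduce
  I4: { [L → Y . X], [X → .] }  — reduce
  I5: { [L → d .] }  — reduce
  I6: { [Y → id . d] }  — shift
  I7: { [Y → id d .] }  — reduce
  I8: { [L → Y X .] }  — reduce
  I9: { [Y → X X .] }  — reduce

I0 contains reduce item [X → .] and shift items [L → . d], [Y → . id d] — shift-reduce conflict.

Answer: Yes — I0: [X → .] vs [L → . d]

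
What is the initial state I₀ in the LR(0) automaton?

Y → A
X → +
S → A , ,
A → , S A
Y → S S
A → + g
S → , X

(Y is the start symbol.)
{ [A → . + g], [A → . , S A], [S → . , X], [S → . A , ,], [Y → . A], [Y → . S S], [Y' → . Y] }

First, augment the grammar with Y' → Y
I₀ = CLOSURE({ [Y' → . Y] }):
  [Y' → . Y] has the dot before Y: add [Y → . A], [Y → . S S]
  [Y → . A] has the dot before A: add [A → . , S A], [A → . + g]
  [Y → . S S] has the dot before S: add [S → . A , ,], [S → . , X]
No further items can be added.

I₀ = { [A → . + g], [A → . , S A], [S → . , X], [S → . A , ,], [Y → . A], [Y → . S S], [Y' → . Y] }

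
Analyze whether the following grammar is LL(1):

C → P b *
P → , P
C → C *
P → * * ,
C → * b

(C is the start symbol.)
Relevant sets:
  FIRST(P) = { '*', ',' }
  FIRST(C) = { '*', ',' }

For C:
  PREDICT(C → P b '*') = { '*', ',' }
  PREDICT(C → C '*') = { '*', ',' }
  PREDICT(C → '*' b) = { '*' }
For P:
  PREDICT(P → ',' P) = { ',' }
  PREDICT(P → '*' '*' ',') = { '*' }

Conflict found: Predict set conflict for C: { '*', ',' }
The grammar is NOT LL(1).

Answer: No. Predict set conflict for C: { '*', ',' }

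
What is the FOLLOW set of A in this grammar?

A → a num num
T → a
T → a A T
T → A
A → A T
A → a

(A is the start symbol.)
{ $, 'a' }

To compute FOLLOW(A), find every occurrence of A on a right-hand side N → α A β: add FIRST(β) \ {ε}, and if β is empty or nullable also add FOLLOW(N). Iterate to a fixed point.

A is the start symbol, so $ ∈ FOLLOW(A).
In T → a A T: A is followed by T, add FIRST(T) \ {ε} = { 'a' }
In T → A: A is at the end, add FOLLOW(T)
In A → A T: A is followed by T, add FIRST(T) \ {ε} = { 'a' }

The FOLLOW sets referred to above (computed the same way, to a fixed point):
  FOLLOW(T) = { $, 'a' }

Taking the union: FOLLOW(A) = { $, 'a' }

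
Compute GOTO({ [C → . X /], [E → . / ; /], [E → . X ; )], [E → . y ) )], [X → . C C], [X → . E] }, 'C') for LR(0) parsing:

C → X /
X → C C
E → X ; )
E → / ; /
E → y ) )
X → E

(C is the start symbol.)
GOTO(I, 'C') = CLOSURE({ [A → αX.β] : [A → α.Xβ] ∈ I, X = 'C' })

Items with dot before 'C', with the dot advanced:
  [X → . C C] → [X → C . C]
Closure of the advanced items:
  [X → C . C] has the dot before C: add [C → . X /]
  [C → . X /] has the dot before X: add [X → . C C], [X → . E]
  [X → . E] has the dot before E: add [E → . X ; )], [E → . / ; /], [E → . y ) )]

GOTO = { [C → . X /], [E → . / ; /], [E → . X ; )], [E → . y ) )], [X → . C C], [X → . E], [X → C . C] }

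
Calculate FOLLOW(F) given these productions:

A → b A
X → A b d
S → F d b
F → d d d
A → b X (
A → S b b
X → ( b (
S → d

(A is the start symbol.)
{ 'd' }

To compute FOLLOW(F), find every occurrence of F on a right-hand side N → α F β: add FIRST(β) \ {ε}, and if β is empty or nullable also add FOLLOW(N). Iterate to a fixed point.

In S → F d b: F is followed by d b, add FIRST(d b) \ {ε} = { 'd' }

Taking the union: FOLLOW(F) = { 'd' }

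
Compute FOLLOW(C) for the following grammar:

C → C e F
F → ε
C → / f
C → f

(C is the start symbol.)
{ $, 'e' }

To compute FOLLOW(C), find every occurrence of C on a right-hand side N → α C β: add FIRST(β) \ {ε}, and if β is empty or nullable also add FOLLOW(N). Iterate to a fixed point.

C is the start symbol, so $ ∈ FOLLOW(C).
In C → C e F: C is followed by e F, add FIRST(e F) \ {ε} = { 'e' }

Taking the union: FOLLOW(C) = { $, 'e' }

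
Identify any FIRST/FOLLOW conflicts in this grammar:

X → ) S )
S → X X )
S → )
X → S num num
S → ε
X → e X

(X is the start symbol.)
Nullable non-terminals: S.
FIRST sets used below: FIRST(X) = { ')', 'e', 'num' }

S: nullable alternative(s) S → ε; FOLLOW(S) = { ')', 'num' }
  S → X X ): FIRST \ {ε} = { ')', 'e', 'num' } — overlaps FOLLOW(S) on { ')', 'num' }: CONFLICT
  S → ): FIRST \ {ε} = { ')' } — overlaps FOLLOW(S) on { ')' }: CONFLICT
  S → ε: FIRST \ {ε} = { } — this is the only nullable alternative, skip

X has no nullable alternative, so no FIRST/FOLLOW check is needed there.

So the grammar has 2 FIRST/FOLLOW conflicts (marked CONFLICT above).

Answer: Yes. S → X X ')' with FOLLOW(S) on { ')', 'num' }; S → ')' with FOLLOW(S) on { ')' }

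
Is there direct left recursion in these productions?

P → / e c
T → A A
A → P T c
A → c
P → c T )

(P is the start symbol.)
P → / e c: starts with '/'
T → A A: starts with A
A → P T c: starts with P
A → c: starts with c
P → c T ): starts with c

No direct left recursion found.

Answer: No direct left recursion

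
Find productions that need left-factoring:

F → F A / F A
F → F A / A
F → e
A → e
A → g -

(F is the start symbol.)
Yes, F has productions with common prefix 'F A /'

Left-factoring is needed when two productions for the same non-terminal
share a common prefix on the right-hand side.

Productions for F:
  F → F A / F A
  F → F A / A
  F → e
Productions for A:
  A → e
  A → g -

Found common prefix 'F A /' in productions for F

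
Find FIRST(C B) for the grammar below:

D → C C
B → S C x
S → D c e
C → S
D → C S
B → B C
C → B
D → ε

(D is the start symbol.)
FIRST sets of the non-terminals involved (from the grammar, by fixed-point iteration):
  FIRST(C) = { 'c' }

To compute FIRST(C B), process the symbols left to right:
Symbol C is a non-terminal. Add FIRST(C) \ {ε} = { 'c' }
C is not nullable (ε ∉ FIRST(C)), so stop here.
FIRST(C B) = { 'c' }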